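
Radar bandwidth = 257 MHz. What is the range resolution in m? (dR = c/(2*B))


dR = 3e8 / (2 * 257000000.0) = 0.58 m

0.58 m


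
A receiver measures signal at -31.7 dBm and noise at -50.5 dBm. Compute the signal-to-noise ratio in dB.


SNR = -31.7 - (-50.5) = 18.8 dB

18.8 dB


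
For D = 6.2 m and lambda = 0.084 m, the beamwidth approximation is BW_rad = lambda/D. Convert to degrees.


BW_rad = 0.084 / 6.2 = 0.013548
BW_deg = 0.78 degrees

0.78 degrees


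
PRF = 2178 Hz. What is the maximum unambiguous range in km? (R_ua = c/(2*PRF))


R_ua = 3e8 / (2 * 2178) = 68870.5 m = 68.9 km

68.9 km


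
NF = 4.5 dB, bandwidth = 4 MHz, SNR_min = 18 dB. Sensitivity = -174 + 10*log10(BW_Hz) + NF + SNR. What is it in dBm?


10*log10(4000000.0) = 66.02
S = -174 + 66.02 + 4.5 + 18 = -85.5 dBm

-85.5 dBm


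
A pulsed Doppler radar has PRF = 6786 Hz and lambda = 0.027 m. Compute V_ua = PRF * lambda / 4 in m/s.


V_ua = 6786 * 0.027 / 4 = 45.8 m/s

45.8 m/s


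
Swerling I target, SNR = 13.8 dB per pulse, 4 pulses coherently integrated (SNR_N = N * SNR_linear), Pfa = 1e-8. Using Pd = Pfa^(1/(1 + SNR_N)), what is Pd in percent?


SNR_lin = 10^(13.8/10) = 23.98833
SNR_N = 4 * 23.98833 = 95.95332
1/(1 + SNR_N) = 1/96.95332 = 0.0103142
Pd = (1e-8)^0.0103142 = 0.82696
Pd = 82.7%

82.7%


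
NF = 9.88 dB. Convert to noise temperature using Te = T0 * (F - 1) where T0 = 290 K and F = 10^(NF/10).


NF_lin = 10^(9.88/10) = 9.727472
Te = 290 * (9.727472 - 1) = 2531.0 K

2531.0 K


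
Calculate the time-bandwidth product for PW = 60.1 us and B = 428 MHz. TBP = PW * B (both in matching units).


TBP = 60.1 * 428 = 25722.8

25722.8


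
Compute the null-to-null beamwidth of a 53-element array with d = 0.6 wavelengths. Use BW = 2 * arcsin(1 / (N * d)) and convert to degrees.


1/(N*d) = 1/(53*0.6) = 0.031447
BW = 2*arcsin(0.031447) = 3.6 degrees

3.6 degrees


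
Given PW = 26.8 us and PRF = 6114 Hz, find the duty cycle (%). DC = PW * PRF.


DC = 26.8e-6 * 6114 * 100 = 16.39%

16.39%


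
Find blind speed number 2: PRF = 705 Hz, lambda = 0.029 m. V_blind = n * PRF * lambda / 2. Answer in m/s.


V_blind = 2 * 705 * 0.029 / 2 = 20.4 m/s

20.4 m/s


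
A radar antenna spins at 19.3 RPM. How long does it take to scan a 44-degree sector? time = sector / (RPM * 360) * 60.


t = 44 / (19.3 * 360) * 60 = 0.38 s

0.38 s


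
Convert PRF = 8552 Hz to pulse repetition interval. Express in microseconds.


PRI = 1/8552 = 0.0001169317 s = 116.9 us

116.9 us


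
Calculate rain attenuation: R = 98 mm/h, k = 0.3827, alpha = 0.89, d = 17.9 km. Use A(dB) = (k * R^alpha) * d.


gamma = 0.3827 * 98^0.89 = 22.649033 dB/km
A = 22.649033 * 17.9 = 405.42 dB

405.42 dB


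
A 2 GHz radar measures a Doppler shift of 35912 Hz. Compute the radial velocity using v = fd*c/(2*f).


v = 35912 * 3e8 / (2 * 2000000000.0) = 2693.4 m/s

2693.4 m/s


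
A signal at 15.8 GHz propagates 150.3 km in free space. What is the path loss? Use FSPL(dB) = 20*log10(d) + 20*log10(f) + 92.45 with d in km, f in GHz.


20*log10(150.3) = 43.54
20*log10(15.8) = 23.97
FSPL = 160.0 dB

160.0 dB


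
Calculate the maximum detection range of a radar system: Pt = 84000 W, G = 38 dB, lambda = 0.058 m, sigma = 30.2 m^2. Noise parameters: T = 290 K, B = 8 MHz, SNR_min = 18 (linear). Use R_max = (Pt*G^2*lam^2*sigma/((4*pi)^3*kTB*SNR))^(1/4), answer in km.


G_lin = 10^(38/10) = 6309.573445
R^4 = 84000 * 6309.573445^2 * 0.058^2 * 30.2 / ((4*pi)^3 * 1.38e-23 * 290 * 8000000.0 * 18)
R^4 = 2.9708e20 m^4
R_max = (2.9708e20)^(1/4) = 131286.0 m = 131.3 km

131.3 km


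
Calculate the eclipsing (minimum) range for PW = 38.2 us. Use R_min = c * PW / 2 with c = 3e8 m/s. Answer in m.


R_min = 3e8 * 38.2e-6 / 2 = 5730.0 m

5730.0 m


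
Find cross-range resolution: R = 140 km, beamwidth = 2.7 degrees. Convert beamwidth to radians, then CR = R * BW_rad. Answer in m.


BW_rad = 0.04712389
CR = 140000 * 0.04712389 = 6597.3 m

6597.3 m


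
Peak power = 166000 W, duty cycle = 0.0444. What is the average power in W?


P_avg = 166000 * 0.0444 = 7370.4 W

7370.4 W


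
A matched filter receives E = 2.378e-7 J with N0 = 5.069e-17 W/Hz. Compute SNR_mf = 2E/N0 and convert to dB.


SNR_lin = 2 * 2.378e-7 / 5.069e-17 = 9.383e9
SNR_dB = 10*log10(9.383e9) = 99.7 dB

99.7 dB


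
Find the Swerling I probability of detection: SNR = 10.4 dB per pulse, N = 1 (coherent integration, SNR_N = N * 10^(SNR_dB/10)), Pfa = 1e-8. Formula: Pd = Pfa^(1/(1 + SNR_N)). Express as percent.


SNR_lin = 10^(10.4/10) = 10.96478
SNR_N = 1 * 10.96478 = 10.96478
1/(1 + SNR_N) = 1/11.96478 = 0.0835786
Pd = (1e-8)^0.0835786 = 0.21447
Pd = 21.4%

21.4%


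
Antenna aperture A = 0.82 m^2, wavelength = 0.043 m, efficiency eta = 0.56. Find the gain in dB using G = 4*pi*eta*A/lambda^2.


G_linear = 4*pi*0.56*0.82/0.043^2 = 3120.86
G_dB = 10*log10(3120.86) = 34.9 dB

34.9 dB


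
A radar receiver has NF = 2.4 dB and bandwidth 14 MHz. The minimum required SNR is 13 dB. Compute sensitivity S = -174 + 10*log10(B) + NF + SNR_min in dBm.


10*log10(14000000.0) = 71.46
S = -174 + 71.46 + 2.4 + 13 = -87.1 dBm

-87.1 dBm


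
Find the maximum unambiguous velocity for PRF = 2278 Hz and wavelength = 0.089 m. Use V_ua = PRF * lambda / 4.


V_ua = 2278 * 0.089 / 4 = 50.7 m/s

50.7 m/s


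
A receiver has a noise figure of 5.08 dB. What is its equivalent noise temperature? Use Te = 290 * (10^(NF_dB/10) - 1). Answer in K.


NF_lin = 10^(5.08/10) = 3.221069
Te = 290 * (3.221069 - 1) = 644.1 K

644.1 K


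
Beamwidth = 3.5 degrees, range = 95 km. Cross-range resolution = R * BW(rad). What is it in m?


BW_rad = 0.061086524
CR = 95000 * 0.061086524 = 5803.2 m

5803.2 m


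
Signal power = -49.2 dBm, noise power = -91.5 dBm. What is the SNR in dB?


SNR = -49.2 - (-91.5) = 42.3 dB

42.3 dB


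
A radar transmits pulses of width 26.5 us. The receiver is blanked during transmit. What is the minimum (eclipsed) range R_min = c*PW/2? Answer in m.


R_min = 3e8 * 26.5e-6 / 2 = 3975.0 m

3975.0 m


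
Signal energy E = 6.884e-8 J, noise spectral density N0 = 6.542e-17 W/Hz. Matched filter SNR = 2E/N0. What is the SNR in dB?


SNR_lin = 2 * 6.884e-8 / 6.542e-17 = 2.105e9
SNR_dB = 10*log10(2.105e9) = 93.2 dB

93.2 dB


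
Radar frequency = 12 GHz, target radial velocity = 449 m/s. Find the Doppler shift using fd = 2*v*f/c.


fd = 2 * 449 * 12000000000.0 / 3e8 = 35920.0 Hz

35920.0 Hz


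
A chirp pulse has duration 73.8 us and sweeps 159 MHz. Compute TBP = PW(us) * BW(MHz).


TBP = 73.8 * 159 = 11734.2

11734.2


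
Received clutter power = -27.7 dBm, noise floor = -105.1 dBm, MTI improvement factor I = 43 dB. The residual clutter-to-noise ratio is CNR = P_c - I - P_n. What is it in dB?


CNR = -27.7 - 43 - (-105.1) = 34.4 dB

34.4 dB


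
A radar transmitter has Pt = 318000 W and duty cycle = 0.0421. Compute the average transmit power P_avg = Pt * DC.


P_avg = 318000 * 0.0421 = 13387.8 W

13387.8 W


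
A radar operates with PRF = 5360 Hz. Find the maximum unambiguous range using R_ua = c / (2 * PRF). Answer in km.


R_ua = 3e8 / (2 * 5360) = 27985.1 m = 28.0 km

28.0 km


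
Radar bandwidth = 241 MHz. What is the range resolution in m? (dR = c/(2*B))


dR = 3e8 / (2 * 241000000.0) = 0.62 m

0.62 m


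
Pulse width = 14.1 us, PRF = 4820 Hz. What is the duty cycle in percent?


DC = 14.1e-6 * 4820 * 100 = 6.8%

6.8%


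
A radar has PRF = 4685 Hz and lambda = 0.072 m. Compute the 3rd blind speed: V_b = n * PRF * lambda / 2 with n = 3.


V_blind = 3 * 4685 * 0.072 / 2 = 506.0 m/s

506.0 m/s


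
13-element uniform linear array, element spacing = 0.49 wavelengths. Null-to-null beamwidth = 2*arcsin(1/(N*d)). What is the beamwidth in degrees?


1/(N*d) = 1/(13*0.49) = 0.156986
BW = 2*arcsin(0.156986) = 18.1 degrees

18.1 degrees


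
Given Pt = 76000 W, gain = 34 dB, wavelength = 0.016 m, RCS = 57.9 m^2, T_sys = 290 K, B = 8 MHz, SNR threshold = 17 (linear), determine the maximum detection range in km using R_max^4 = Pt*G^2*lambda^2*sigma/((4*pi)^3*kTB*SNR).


G_lin = 10^(34/10) = 2511.886432
R^4 = 76000 * 2511.886432^2 * 0.016^2 * 57.9 / ((4*pi)^3 * 1.38e-23 * 290 * 8000000.0 * 17)
R^4 = 6.58092e18 m^4
R_max = (6.58092e18)^(1/4) = 50649.1 m = 50.6 km

50.6 km


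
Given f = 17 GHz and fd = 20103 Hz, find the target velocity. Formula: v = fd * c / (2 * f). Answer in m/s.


v = 20103 * 3e8 / (2 * 17000000000.0) = 177.4 m/s

177.4 m/s


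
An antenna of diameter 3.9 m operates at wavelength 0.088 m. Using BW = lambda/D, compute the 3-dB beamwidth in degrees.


BW_rad = 0.088 / 3.9 = 0.022564
BW_deg = 1.29 degrees

1.29 degrees


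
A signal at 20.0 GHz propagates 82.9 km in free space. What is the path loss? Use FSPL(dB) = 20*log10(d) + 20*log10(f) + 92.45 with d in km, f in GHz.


20*log10(82.9) = 38.37
20*log10(20.0) = 26.02
FSPL = 156.8 dB

156.8 dB


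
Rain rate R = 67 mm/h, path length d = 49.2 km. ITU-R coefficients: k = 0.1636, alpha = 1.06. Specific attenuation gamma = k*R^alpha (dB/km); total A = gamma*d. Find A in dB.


gamma = 0.1636 * 67^1.06 = 14.106608 dB/km
A = 14.106608 * 49.2 = 694.05 dB

694.05 dB


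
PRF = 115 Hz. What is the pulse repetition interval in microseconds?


PRI = 1/115 = 0.0086956522 s = 8695.7 us

8695.7 us


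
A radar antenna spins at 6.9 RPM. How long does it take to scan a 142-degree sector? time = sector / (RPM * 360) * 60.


t = 142 / (6.9 * 360) * 60 = 3.43 s

3.43 s


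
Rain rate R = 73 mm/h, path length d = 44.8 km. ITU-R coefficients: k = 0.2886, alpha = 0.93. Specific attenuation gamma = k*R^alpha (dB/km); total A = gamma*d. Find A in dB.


gamma = 0.2886 * 73^0.93 = 15.602227 dB/km
A = 15.602227 * 44.8 = 698.98 dB

698.98 dB


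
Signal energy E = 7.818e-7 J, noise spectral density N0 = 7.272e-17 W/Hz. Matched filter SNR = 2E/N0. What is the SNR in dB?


SNR_lin = 2 * 7.818e-7 / 7.272e-17 = 2.15e10
SNR_dB = 10*log10(2.15e10) = 103.3 dB

103.3 dB


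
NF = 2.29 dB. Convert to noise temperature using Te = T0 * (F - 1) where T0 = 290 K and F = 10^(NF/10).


NF_lin = 10^(2.29/10) = 1.694338
Te = 290 * (1.694338 - 1) = 201.4 K

201.4 K


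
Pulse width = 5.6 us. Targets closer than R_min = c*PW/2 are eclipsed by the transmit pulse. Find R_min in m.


R_min = 3e8 * 5.6e-6 / 2 = 840.0 m

840.0 m


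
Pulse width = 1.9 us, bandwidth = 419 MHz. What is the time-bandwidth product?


TBP = 1.9 * 419 = 796.1

796.1


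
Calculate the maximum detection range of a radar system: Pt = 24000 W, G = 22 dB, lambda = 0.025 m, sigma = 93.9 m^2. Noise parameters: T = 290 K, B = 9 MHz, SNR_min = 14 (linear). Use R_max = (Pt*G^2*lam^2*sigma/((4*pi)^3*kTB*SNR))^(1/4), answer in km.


G_lin = 10^(22/10) = 158.489319
R^4 = 24000 * 158.489319^2 * 0.025^2 * 93.9 / ((4*pi)^3 * 1.38e-23 * 290 * 9000000.0 * 14)
R^4 = 3.53573e16 m^4
R_max = (3.53573e16)^(1/4) = 13712.6 m = 13.7 km

13.7 km


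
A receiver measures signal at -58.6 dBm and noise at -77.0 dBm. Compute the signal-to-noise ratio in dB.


SNR = -58.6 - (-77.0) = 18.4 dB

18.4 dB


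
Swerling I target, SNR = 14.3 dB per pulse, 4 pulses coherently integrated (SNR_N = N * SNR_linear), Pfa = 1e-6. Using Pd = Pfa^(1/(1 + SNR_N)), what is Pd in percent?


SNR_lin = 10^(14.3/10) = 26.91535
SNR_N = 4 * 26.91535 = 107.6614
1/(1 + SNR_N) = 1/108.6614 = 0.0092029
Pd = (1e-6)^0.0092029 = 0.88061
Pd = 88.1%

88.1%


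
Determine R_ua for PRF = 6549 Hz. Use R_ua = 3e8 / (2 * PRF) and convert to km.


R_ua = 3e8 / (2 * 6549) = 22904.3 m = 22.9 km

22.9 km


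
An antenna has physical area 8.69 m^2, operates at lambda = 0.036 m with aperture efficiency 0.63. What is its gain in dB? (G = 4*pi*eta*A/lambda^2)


G_linear = 4*pi*0.63*8.69/0.036^2 = 53084.19
G_dB = 10*log10(53084.19) = 47.2 dB

47.2 dB


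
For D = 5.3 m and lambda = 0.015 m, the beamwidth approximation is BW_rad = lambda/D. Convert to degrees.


BW_rad = 0.015 / 5.3 = 0.00283
BW_deg = 0.16 degrees

0.16 degrees


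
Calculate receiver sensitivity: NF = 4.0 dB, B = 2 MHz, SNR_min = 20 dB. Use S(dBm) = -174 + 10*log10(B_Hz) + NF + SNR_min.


10*log10(2000000.0) = 63.01
S = -174 + 63.01 + 4.0 + 20 = -87.0 dBm

-87.0 dBm


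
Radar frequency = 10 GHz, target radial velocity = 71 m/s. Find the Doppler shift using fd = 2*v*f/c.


fd = 2 * 71 * 10000000000.0 / 3e8 = 4733.3 Hz

4733.3 Hz


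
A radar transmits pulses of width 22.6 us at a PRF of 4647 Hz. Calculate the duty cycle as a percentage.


DC = 22.6e-6 * 4647 * 100 = 10.5%

10.5%


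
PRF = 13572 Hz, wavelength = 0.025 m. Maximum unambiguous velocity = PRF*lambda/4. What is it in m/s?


V_ua = 13572 * 0.025 / 4 = 84.8 m/s

84.8 m/s


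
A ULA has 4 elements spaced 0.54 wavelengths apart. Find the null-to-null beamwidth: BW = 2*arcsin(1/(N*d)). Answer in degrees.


1/(N*d) = 1/(4*0.54) = 0.462963
BW = 2*arcsin(0.462963) = 55.2 degrees

55.2 degrees


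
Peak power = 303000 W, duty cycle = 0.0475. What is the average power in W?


P_avg = 303000 * 0.0475 = 14392.5 W

14392.5 W


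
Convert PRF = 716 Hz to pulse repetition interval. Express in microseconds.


PRI = 1/716 = 0.001396648 s = 1396.6 us

1396.6 us


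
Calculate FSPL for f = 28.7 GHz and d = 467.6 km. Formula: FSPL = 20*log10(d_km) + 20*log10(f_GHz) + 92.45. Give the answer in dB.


20*log10(467.6) = 53.4
20*log10(28.7) = 29.16
FSPL = 175.0 dB

175.0 dB


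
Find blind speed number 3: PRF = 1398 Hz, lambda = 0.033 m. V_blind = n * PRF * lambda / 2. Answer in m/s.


V_blind = 3 * 1398 * 0.033 / 2 = 69.2 m/s

69.2 m/s


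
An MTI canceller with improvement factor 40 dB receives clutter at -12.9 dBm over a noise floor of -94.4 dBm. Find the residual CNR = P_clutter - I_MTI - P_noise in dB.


CNR = -12.9 - 40 - (-94.4) = 41.5 dB

41.5 dB


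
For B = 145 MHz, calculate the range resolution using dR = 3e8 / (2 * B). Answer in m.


dR = 3e8 / (2 * 145000000.0) = 1.03 m

1.03 m


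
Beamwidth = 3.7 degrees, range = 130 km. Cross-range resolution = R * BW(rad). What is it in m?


BW_rad = 0.064577182
CR = 130000 * 0.064577182 = 8395.0 m

8395.0 m


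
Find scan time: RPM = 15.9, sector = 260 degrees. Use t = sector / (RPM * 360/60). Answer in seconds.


t = 260 / (15.9 * 360) * 60 = 2.73 s

2.73 s


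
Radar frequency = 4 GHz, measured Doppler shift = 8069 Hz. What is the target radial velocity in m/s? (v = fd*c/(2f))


v = 8069 * 3e8 / (2 * 4000000000.0) = 302.6 m/s

302.6 m/s


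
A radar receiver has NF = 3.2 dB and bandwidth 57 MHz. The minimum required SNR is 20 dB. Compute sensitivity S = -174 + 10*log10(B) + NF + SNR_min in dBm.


10*log10(57000000.0) = 77.56
S = -174 + 77.56 + 3.2 + 20 = -73.2 dBm

-73.2 dBm


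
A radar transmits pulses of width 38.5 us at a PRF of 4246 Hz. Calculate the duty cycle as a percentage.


DC = 38.5e-6 * 4246 * 100 = 16.35%

16.35%


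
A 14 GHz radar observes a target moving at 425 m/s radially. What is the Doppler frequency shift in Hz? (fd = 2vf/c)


fd = 2 * 425 * 14000000000.0 / 3e8 = 39666.7 Hz

39666.7 Hz


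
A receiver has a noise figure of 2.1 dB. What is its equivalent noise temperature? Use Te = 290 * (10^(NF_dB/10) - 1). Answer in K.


NF_lin = 10^(2.1/10) = 1.62181
Te = 290 * (1.62181 - 1) = 180.3 K

180.3 K


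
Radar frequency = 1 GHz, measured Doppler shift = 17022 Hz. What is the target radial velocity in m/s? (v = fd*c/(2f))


v = 17022 * 3e8 / (2 * 1000000000.0) = 2553.3 m/s

2553.3 m/s


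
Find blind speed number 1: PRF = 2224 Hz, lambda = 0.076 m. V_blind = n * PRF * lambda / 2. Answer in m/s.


V_blind = 1 * 2224 * 0.076 / 2 = 84.5 m/s

84.5 m/s


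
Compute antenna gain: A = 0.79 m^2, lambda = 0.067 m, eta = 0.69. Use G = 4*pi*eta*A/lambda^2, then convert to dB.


G_linear = 4*pi*0.69*0.79/0.067^2 = 1525.94
G_dB = 10*log10(1525.94) = 31.8 dB

31.8 dB


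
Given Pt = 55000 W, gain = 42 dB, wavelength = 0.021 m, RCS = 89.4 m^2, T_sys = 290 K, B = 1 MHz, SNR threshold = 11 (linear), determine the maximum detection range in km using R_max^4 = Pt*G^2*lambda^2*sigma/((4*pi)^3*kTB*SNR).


G_lin = 10^(42/10) = 15848.931925
R^4 = 55000 * 15848.931925^2 * 0.021^2 * 89.4 / ((4*pi)^3 * 1.38e-23 * 290 * 1000000.0 * 11)
R^4 = 6.23504e21 m^4
R_max = (6.23504e21)^(1/4) = 281002.3 m = 281.0 km

281.0 km


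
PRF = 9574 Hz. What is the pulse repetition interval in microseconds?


PRI = 1/9574 = 0.0001044496 s = 104.4 us

104.4 us


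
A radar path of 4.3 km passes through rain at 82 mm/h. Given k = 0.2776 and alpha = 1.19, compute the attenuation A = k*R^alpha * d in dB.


gamma = 0.2776 * 82^1.19 = 52.584524 dB/km
A = 52.584524 * 4.3 = 226.11 dB

226.11 dB


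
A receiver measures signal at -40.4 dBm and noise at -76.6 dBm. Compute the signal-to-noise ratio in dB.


SNR = -40.4 - (-76.6) = 36.2 dB

36.2 dB


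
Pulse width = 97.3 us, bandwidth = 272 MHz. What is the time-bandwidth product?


TBP = 97.3 * 272 = 26465.6

26465.6


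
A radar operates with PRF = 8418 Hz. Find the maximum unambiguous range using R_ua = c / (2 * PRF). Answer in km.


R_ua = 3e8 / (2 * 8418) = 17819.0 m = 17.8 km

17.8 km


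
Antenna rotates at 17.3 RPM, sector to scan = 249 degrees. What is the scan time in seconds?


t = 249 / (17.3 * 360) * 60 = 2.4 s

2.4 s


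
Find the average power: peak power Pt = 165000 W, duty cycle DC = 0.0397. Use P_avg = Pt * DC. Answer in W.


P_avg = 165000 * 0.0397 = 6550.5 W

6550.5 W


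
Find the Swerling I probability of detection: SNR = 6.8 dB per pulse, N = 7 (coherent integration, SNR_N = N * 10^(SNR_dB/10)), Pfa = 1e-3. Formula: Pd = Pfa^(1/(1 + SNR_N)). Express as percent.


SNR_lin = 10^(6.8/10) = 4.7863
SNR_N = 7 * 4.7863 = 33.5041
1/(1 + SNR_N) = 1/34.5041 = 0.0289821
Pd = (1e-3)^0.0289821 = 0.81857
Pd = 81.9%

81.9%


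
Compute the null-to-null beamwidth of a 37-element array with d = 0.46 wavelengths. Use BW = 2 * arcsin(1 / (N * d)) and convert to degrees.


1/(N*d) = 1/(37*0.46) = 0.058754
BW = 2*arcsin(0.058754) = 6.7 degrees

6.7 degrees


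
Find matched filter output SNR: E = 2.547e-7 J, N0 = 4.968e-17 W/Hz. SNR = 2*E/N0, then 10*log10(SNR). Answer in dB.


SNR_lin = 2 * 2.547e-7 / 4.968e-17 = 1.025e10
SNR_dB = 10*log10(1.025e10) = 100.1 dB

100.1 dB


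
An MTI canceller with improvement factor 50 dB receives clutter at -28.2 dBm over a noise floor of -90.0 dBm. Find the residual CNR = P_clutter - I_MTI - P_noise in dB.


CNR = -28.2 - 50 - (-90.0) = 11.8 dB

11.8 dB


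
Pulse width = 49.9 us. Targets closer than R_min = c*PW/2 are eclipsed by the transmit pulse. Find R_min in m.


R_min = 3e8 * 49.9e-6 / 2 = 7485.0 m

7485.0 m


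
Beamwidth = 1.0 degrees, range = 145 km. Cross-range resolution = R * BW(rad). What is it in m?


BW_rad = 0.017453293
CR = 145000 * 0.017453293 = 2530.7 m

2530.7 m


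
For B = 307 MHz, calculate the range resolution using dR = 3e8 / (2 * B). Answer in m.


dR = 3e8 / (2 * 307000000.0) = 0.49 m

0.49 m


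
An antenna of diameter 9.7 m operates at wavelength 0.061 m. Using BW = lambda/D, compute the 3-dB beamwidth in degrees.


BW_rad = 0.061 / 9.7 = 0.006289
BW_deg = 0.36 degrees

0.36 degrees


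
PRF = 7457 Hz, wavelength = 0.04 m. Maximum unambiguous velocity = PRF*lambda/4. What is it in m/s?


V_ua = 7457 * 0.04 / 4 = 74.6 m/s

74.6 m/s


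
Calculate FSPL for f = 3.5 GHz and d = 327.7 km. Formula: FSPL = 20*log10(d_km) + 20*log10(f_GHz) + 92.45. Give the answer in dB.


20*log10(327.7) = 50.31
20*log10(3.5) = 10.88
FSPL = 153.6 dB

153.6 dB


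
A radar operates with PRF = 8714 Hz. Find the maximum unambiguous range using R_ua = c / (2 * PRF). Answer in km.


R_ua = 3e8 / (2 * 8714) = 17213.7 m = 17.2 km

17.2 km


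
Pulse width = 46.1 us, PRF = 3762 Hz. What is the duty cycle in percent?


DC = 46.1e-6 * 3762 * 100 = 17.34%

17.34%


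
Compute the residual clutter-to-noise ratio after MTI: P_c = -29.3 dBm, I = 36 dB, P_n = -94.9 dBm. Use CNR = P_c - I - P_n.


CNR = -29.3 - 36 - (-94.9) = 29.6 dB

29.6 dB


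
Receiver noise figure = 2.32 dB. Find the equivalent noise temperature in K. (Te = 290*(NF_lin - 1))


NF_lin = 10^(2.32/10) = 1.706082
Te = 290 * (1.706082 - 1) = 204.8 K

204.8 K


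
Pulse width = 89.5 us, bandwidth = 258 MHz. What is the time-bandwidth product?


TBP = 89.5 * 258 = 23091.0

23091.0


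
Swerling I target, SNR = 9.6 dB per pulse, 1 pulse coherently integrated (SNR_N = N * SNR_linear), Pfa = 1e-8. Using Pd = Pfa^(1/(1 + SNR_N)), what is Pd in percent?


SNR_lin = 10^(9.6/10) = 9.12011
SNR_N = 1 * 9.12011 = 9.12011
1/(1 + SNR_N) = 1/10.12011 = 0.0988132
Pd = (1e-8)^0.0988132 = 0.16199
Pd = 16.2%

16.2%


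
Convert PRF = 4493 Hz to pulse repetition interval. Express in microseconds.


PRI = 1/4493 = 0.0002225684 s = 222.6 us

222.6 us


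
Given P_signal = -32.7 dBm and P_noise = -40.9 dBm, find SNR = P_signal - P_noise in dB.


SNR = -32.7 - (-40.9) = 8.2 dB

8.2 dB


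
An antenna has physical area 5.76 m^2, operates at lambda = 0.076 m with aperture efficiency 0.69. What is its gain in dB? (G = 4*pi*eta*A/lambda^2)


G_linear = 4*pi*0.69*5.76/0.076^2 = 8646.78
G_dB = 10*log10(8646.78) = 39.4 dB

39.4 dB


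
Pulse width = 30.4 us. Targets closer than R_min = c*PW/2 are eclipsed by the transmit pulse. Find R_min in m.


R_min = 3e8 * 30.4e-6 / 2 = 4560.0 m

4560.0 m


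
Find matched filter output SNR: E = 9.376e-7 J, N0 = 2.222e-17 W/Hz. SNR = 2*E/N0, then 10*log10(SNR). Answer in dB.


SNR_lin = 2 * 9.376e-7 / 2.222e-17 = 8.439e10
SNR_dB = 10*log10(8.439e10) = 109.3 dB

109.3 dB


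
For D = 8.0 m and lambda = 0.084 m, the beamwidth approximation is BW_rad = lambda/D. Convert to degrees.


BW_rad = 0.084 / 8.0 = 0.0105
BW_deg = 0.6 degrees

0.6 degrees


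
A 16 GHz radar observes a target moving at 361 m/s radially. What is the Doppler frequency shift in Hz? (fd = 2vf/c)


fd = 2 * 361 * 16000000000.0 / 3e8 = 38506.7 Hz

38506.7 Hz


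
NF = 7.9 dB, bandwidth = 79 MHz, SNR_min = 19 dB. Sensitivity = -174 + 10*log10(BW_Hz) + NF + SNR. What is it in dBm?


10*log10(79000000.0) = 78.98
S = -174 + 78.98 + 7.9 + 19 = -68.1 dBm

-68.1 dBm


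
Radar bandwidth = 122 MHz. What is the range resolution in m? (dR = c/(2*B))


dR = 3e8 / (2 * 122000000.0) = 1.23 m

1.23 m


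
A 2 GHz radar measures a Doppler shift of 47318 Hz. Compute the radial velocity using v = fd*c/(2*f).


v = 47318 * 3e8 / (2 * 2000000000.0) = 3548.9 m/s

3548.9 m/s


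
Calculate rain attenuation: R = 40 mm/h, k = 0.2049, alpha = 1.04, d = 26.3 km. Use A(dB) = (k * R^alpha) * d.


gamma = 0.2049 * 40^1.04 = 9.499141 dB/km
A = 9.499141 * 26.3 = 249.83 dB

249.83 dB


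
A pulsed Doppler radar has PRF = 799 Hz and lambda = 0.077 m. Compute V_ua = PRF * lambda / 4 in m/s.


V_ua = 799 * 0.077 / 4 = 15.4 m/s

15.4 m/s


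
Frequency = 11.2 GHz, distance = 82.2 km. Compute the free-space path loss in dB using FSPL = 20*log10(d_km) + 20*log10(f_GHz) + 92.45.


20*log10(82.2) = 38.3
20*log10(11.2) = 20.98
FSPL = 151.7 dB

151.7 dB


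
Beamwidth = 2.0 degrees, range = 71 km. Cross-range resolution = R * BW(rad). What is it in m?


BW_rad = 0.034906585
CR = 71000 * 0.034906585 = 2478.4 m

2478.4 m


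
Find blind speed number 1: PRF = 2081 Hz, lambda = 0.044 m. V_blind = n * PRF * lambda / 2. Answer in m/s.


V_blind = 1 * 2081 * 0.044 / 2 = 45.8 m/s

45.8 m/s


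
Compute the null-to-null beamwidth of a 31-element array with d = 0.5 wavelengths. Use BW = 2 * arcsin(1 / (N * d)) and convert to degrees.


1/(N*d) = 1/(31*0.5) = 0.064516
BW = 2*arcsin(0.064516) = 7.4 degrees

7.4 degrees


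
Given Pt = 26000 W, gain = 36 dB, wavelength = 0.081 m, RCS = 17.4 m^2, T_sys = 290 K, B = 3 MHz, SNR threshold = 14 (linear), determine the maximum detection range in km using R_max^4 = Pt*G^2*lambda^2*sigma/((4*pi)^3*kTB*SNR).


G_lin = 10^(36/10) = 3981.071706
R^4 = 26000 * 3981.071706^2 * 0.081^2 * 17.4 / ((4*pi)^3 * 1.38e-23 * 290 * 3000000.0 * 14)
R^4 = 1.41038e20 m^4
R_max = (1.41038e20)^(1/4) = 108976.8 m = 109.0 km

109.0 km


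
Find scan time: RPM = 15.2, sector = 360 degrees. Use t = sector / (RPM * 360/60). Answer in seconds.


t = 360 / (15.2 * 360) * 60 = 3.95 s

3.95 s


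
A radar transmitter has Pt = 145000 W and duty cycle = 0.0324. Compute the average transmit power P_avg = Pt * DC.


P_avg = 145000 * 0.0324 = 4698.0 W

4698.0 W


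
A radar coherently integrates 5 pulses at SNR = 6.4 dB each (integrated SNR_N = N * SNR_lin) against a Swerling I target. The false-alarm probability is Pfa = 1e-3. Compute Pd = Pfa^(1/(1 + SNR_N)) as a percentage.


SNR_lin = 10^(6.4/10) = 4.36516
SNR_N = 5 * 4.36516 = 21.8258
1/(1 + SNR_N) = 1/22.8258 = 0.0438101
Pd = (1e-3)^0.0438101 = 0.73887
Pd = 73.9%

73.9%


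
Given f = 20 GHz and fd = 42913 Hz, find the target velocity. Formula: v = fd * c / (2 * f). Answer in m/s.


v = 42913 * 3e8 / (2 * 20000000000.0) = 321.8 m/s

321.8 m/s


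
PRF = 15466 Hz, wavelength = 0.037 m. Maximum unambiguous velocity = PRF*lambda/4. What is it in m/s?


V_ua = 15466 * 0.037 / 4 = 143.1 m/s

143.1 m/s


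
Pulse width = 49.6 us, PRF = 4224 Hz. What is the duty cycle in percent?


DC = 49.6e-6 * 4224 * 100 = 20.95%

20.95%


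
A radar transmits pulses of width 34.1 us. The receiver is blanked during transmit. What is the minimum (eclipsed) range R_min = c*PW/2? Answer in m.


R_min = 3e8 * 34.1e-6 / 2 = 5115.0 m

5115.0 m


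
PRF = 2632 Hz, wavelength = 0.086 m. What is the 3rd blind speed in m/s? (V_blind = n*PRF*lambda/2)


V_blind = 3 * 2632 * 0.086 / 2 = 339.5 m/s

339.5 m/s


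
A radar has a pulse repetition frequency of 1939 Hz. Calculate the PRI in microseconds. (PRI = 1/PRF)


PRI = 1/1939 = 0.0005157298 s = 515.7 us

515.7 us


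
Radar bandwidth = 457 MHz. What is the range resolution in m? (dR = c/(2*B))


dR = 3e8 / (2 * 457000000.0) = 0.33 m

0.33 m


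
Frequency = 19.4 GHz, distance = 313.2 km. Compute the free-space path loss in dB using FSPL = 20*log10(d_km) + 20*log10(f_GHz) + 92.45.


20*log10(313.2) = 49.92
20*log10(19.4) = 25.76
FSPL = 168.1 dB

168.1 dB


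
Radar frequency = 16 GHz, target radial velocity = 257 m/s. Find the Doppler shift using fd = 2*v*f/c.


fd = 2 * 257 * 16000000000.0 / 3e8 = 27413.3 Hz

27413.3 Hz


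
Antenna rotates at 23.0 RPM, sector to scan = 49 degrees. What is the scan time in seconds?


t = 49 / (23.0 * 360) * 60 = 0.36 s

0.36 s


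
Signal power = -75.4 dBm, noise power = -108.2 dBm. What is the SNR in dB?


SNR = -75.4 - (-108.2) = 32.8 dB

32.8 dB


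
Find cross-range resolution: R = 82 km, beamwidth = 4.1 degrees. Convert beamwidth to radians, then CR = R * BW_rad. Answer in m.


BW_rad = 0.071558499
CR = 82000 * 0.071558499 = 5867.8 m

5867.8 m


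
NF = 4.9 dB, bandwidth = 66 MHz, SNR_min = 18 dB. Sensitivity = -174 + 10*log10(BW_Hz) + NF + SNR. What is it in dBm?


10*log10(66000000.0) = 78.2
S = -174 + 78.2 + 4.9 + 18 = -72.9 dBm

-72.9 dBm


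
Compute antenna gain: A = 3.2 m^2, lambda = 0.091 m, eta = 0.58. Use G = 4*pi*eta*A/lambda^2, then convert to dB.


G_linear = 4*pi*0.58*3.2/0.091^2 = 2816.47
G_dB = 10*log10(2816.47) = 34.5 dB

34.5 dB


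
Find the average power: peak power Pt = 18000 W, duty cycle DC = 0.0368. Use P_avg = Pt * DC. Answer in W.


P_avg = 18000 * 0.0368 = 662.4 W

662.4 W


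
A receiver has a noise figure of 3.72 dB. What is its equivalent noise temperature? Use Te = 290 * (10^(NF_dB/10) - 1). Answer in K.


NF_lin = 10^(3.72/10) = 2.355049
Te = 290 * (2.355049 - 1) = 393.0 K

393.0 K


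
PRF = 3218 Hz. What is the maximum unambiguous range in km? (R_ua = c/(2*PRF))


R_ua = 3e8 / (2 * 3218) = 46612.8 m = 46.6 km

46.6 km


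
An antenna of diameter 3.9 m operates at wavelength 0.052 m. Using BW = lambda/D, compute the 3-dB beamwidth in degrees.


BW_rad = 0.052 / 3.9 = 0.013333
BW_deg = 0.76 degrees

0.76 degrees


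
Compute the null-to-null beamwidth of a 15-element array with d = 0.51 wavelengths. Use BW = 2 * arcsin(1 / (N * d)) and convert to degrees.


1/(N*d) = 1/(15*0.51) = 0.130719
BW = 2*arcsin(0.130719) = 15.0 degrees

15.0 degrees


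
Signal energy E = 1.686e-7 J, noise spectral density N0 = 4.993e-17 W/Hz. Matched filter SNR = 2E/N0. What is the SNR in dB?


SNR_lin = 2 * 1.686e-7 / 4.993e-17 = 6.753e9
SNR_dB = 10*log10(6.753e9) = 98.3 dB

98.3 dB


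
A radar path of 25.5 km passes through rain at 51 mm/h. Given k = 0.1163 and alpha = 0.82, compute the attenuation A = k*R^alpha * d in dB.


gamma = 0.1163 * 51^0.82 = 2.92272 dB/km
A = 2.92272 * 25.5 = 74.53 dB

74.53 dB


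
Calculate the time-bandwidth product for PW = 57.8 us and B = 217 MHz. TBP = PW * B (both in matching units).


TBP = 57.8 * 217 = 12542.6

12542.6


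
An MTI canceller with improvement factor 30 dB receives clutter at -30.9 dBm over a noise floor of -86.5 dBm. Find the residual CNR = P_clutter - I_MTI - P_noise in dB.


CNR = -30.9 - 30 - (-86.5) = 25.6 dB

25.6 dB


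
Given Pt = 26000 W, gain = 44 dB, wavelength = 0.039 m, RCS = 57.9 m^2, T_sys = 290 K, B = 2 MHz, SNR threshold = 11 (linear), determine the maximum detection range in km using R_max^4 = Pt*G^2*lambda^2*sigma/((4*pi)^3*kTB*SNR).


G_lin = 10^(44/10) = 25118.864315
R^4 = 26000 * 25118.864315^2 * 0.039^2 * 57.9 / ((4*pi)^3 * 1.38e-23 * 290 * 2000000.0 * 11)
R^4 = 8.26898e21 m^4
R_max = (8.26898e21)^(1/4) = 301552.5 m = 301.6 km

301.6 km


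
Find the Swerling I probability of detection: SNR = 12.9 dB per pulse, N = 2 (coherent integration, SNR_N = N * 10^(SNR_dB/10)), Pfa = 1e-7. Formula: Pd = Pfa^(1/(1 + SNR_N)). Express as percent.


SNR_lin = 10^(12.9/10) = 19.49845
SNR_N = 2 * 19.49845 = 38.9969
1/(1 + SNR_N) = 1/39.9969 = 0.0250019
Pd = (1e-7)^0.0250019 = 0.66832
Pd = 66.8%

66.8%


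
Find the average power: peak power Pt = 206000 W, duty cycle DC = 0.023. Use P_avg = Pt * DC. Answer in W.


P_avg = 206000 * 0.023 = 4738.0 W

4738.0 W


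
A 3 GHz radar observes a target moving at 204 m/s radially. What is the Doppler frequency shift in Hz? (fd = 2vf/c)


fd = 2 * 204 * 3000000000.0 / 3e8 = 4080.0 Hz

4080.0 Hz


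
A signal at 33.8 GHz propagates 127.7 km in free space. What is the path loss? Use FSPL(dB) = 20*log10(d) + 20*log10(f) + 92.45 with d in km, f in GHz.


20*log10(127.7) = 42.12
20*log10(33.8) = 30.58
FSPL = 165.2 dB

165.2 dB


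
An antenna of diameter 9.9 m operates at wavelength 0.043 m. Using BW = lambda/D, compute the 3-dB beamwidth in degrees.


BW_rad = 0.043 / 9.9 = 0.004343
BW_deg = 0.25 degrees

0.25 degrees


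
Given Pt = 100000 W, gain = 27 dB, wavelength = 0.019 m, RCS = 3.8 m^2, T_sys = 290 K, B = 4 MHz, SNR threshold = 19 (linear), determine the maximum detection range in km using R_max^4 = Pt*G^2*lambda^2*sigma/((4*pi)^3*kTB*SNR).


G_lin = 10^(27/10) = 501.187234
R^4 = 100000 * 501.187234^2 * 0.019^2 * 3.8 / ((4*pi)^3 * 1.38e-23 * 290 * 4000000.0 * 19)
R^4 = 5.70914e16 m^4
R_max = (5.70914e16)^(1/4) = 15457.6 m = 15.5 km

15.5 km


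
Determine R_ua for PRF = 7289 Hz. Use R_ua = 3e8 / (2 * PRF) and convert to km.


R_ua = 3e8 / (2 * 7289) = 20579.0 m = 20.6 km

20.6 km


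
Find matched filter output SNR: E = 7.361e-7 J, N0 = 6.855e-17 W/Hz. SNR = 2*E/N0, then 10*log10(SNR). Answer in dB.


SNR_lin = 2 * 7.361e-7 / 6.855e-17 = 2.148e10
SNR_dB = 10*log10(2.148e10) = 103.3 dB

103.3 dB


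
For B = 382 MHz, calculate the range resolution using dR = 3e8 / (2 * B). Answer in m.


dR = 3e8 / (2 * 382000000.0) = 0.39 m

0.39 m


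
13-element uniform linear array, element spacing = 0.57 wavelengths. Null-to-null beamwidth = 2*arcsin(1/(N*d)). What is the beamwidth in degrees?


1/(N*d) = 1/(13*0.57) = 0.134953
BW = 2*arcsin(0.134953) = 15.5 degrees

15.5 degrees


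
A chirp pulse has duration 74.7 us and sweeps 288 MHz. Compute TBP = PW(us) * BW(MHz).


TBP = 74.7 * 288 = 21513.6

21513.6


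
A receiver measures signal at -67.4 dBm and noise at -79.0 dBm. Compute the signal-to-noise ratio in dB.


SNR = -67.4 - (-79.0) = 11.6 dB

11.6 dB


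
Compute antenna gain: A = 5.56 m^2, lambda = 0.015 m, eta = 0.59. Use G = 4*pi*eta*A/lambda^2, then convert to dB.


G_linear = 4*pi*0.59*5.56/0.015^2 = 183212.1
G_dB = 10*log10(183212.1) = 52.6 dB

52.6 dB


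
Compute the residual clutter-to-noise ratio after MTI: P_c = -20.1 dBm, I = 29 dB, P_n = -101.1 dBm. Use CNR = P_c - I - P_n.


CNR = -20.1 - 29 - (-101.1) = 52.0 dB

52.0 dB


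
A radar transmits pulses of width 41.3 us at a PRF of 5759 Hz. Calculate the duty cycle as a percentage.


DC = 41.3e-6 * 5759 * 100 = 23.78%

23.78%


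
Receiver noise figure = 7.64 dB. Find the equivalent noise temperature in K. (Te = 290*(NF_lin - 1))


NF_lin = 10^(7.64/10) = 5.807644
Te = 290 * (5.807644 - 1) = 1394.2 K

1394.2 K


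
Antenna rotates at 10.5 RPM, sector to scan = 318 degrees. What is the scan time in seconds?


t = 318 / (10.5 * 360) * 60 = 5.05 s

5.05 s


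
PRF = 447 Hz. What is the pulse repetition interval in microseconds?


PRI = 1/447 = 0.0022371365 s = 2237.1 us

2237.1 us


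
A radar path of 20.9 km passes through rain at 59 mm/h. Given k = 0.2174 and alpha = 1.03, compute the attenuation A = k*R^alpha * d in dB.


gamma = 0.2174 * 59^1.03 = 14.495631 dB/km
A = 14.495631 * 20.9 = 302.96 dB

302.96 dB


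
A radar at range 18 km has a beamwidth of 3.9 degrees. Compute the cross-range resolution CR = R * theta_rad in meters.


BW_rad = 0.068067841
CR = 18000 * 0.068067841 = 1225.2 m

1225.2 m


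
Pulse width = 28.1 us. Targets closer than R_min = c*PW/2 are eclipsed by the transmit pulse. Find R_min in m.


R_min = 3e8 * 28.1e-6 / 2 = 4215.0 m

4215.0 m


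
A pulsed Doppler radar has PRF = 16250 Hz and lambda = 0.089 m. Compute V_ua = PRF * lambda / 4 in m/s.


V_ua = 16250 * 0.089 / 4 = 361.6 m/s

361.6 m/s


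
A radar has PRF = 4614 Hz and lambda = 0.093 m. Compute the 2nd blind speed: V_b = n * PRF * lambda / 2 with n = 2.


V_blind = 2 * 4614 * 0.093 / 2 = 429.1 m/s

429.1 m/s


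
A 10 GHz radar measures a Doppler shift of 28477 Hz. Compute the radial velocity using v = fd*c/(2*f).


v = 28477 * 3e8 / (2 * 10000000000.0) = 427.2 m/s

427.2 m/s


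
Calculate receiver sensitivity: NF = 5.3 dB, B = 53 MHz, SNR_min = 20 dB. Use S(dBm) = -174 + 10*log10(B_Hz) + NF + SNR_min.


10*log10(53000000.0) = 77.24
S = -174 + 77.24 + 5.3 + 20 = -71.5 dBm

-71.5 dBm


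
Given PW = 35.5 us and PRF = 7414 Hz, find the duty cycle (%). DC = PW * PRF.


DC = 35.5e-6 * 7414 * 100 = 26.32%

26.32%


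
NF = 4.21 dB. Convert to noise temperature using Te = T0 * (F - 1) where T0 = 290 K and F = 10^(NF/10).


NF_lin = 10^(4.21/10) = 2.636331
Te = 290 * (2.636331 - 1) = 474.5 K

474.5 K


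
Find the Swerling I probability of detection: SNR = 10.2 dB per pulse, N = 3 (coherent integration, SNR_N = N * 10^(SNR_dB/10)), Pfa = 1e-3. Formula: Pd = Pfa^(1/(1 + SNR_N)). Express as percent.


SNR_lin = 10^(10.2/10) = 10.47129
SNR_N = 3 * 10.47129 = 31.41387
1/(1 + SNR_N) = 1/32.41387 = 0.030851
Pd = (1e-3)^0.030851 = 0.80807
Pd = 80.8%

80.8%


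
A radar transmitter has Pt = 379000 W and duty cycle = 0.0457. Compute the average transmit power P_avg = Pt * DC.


P_avg = 379000 * 0.0457 = 17320.3 W

17320.3 W


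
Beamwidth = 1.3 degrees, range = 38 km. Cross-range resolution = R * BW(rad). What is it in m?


BW_rad = 0.02268928
CR = 38000 * 0.02268928 = 862.2 m

862.2 m


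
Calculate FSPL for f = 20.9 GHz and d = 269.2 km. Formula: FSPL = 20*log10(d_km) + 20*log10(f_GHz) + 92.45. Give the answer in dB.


20*log10(269.2) = 48.6
20*log10(20.9) = 26.4
FSPL = 167.5 dB

167.5 dB


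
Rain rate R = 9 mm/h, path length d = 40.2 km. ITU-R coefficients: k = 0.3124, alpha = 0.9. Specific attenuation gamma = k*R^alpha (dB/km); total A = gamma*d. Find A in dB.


gamma = 0.3124 * 9^0.9 = 2.256988 dB/km
A = 2.256988 * 40.2 = 90.73 dB

90.73 dB


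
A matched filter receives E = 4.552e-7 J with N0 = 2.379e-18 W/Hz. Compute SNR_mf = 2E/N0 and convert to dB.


SNR_lin = 2 * 4.552e-7 / 2.379e-18 = 3.827e11
SNR_dB = 10*log10(3.827e11) = 115.8 dB

115.8 dB


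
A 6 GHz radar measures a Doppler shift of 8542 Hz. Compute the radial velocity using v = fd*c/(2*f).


v = 8542 * 3e8 / (2 * 6000000000.0) = 213.6 m/s

213.6 m/s


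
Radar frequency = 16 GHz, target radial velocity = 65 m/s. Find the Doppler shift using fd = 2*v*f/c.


fd = 2 * 65 * 16000000000.0 / 3e8 = 6933.3 Hz

6933.3 Hz


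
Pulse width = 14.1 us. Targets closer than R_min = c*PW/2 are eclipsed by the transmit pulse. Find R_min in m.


R_min = 3e8 * 14.1e-6 / 2 = 2115.0 m

2115.0 m


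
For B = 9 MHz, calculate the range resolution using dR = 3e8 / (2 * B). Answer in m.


dR = 3e8 / (2 * 9000000.0) = 16.67 m

16.67 m


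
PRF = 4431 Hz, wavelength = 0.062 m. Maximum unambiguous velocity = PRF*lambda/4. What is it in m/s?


V_ua = 4431 * 0.062 / 4 = 68.7 m/s

68.7 m/s


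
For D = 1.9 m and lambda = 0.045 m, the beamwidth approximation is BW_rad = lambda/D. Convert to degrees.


BW_rad = 0.045 / 1.9 = 0.023684
BW_deg = 1.36 degrees

1.36 degrees


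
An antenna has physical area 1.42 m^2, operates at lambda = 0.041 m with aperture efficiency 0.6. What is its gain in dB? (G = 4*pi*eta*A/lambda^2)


G_linear = 4*pi*0.6*1.42/0.041^2 = 6369.15
G_dB = 10*log10(6369.15) = 38.0 dB

38.0 dB


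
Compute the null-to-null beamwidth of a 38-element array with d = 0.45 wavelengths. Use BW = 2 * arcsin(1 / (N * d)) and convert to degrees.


1/(N*d) = 1/(38*0.45) = 0.05848
BW = 2*arcsin(0.05848) = 6.7 degrees

6.7 degrees


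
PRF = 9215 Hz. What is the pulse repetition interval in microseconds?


PRI = 1/9215 = 0.0001085187 s = 108.5 us

108.5 us


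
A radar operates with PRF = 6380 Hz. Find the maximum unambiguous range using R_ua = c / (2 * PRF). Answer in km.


R_ua = 3e8 / (2 * 6380) = 23511.0 m = 23.5 km

23.5 km


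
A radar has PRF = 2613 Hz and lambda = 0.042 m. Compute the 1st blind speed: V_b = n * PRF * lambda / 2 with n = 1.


V_blind = 1 * 2613 * 0.042 / 2 = 54.9 m/s

54.9 m/s


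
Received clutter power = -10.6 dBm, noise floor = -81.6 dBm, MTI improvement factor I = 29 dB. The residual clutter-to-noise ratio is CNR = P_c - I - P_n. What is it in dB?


CNR = -10.6 - 29 - (-81.6) = 42.0 dB

42.0 dB


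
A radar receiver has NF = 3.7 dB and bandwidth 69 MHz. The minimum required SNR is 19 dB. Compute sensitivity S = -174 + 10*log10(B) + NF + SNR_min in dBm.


10*log10(69000000.0) = 78.39
S = -174 + 78.39 + 3.7 + 19 = -72.9 dBm

-72.9 dBm


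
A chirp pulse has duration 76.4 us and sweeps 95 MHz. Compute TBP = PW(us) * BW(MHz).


TBP = 76.4 * 95 = 7258.0

7258.0


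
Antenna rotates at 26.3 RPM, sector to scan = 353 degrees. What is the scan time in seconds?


t = 353 / (26.3 * 360) * 60 = 2.24 s

2.24 s


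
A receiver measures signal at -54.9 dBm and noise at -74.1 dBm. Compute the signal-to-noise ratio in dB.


SNR = -54.9 - (-74.1) = 19.2 dB

19.2 dB


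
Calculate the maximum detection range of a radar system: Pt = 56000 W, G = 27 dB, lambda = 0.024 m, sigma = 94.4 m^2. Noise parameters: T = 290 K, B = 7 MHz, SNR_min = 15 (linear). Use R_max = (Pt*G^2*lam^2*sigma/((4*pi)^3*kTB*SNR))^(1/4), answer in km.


G_lin = 10^(27/10) = 501.187234
R^4 = 56000 * 501.187234^2 * 0.024^2 * 94.4 / ((4*pi)^3 * 1.38e-23 * 290 * 7000000.0 * 15)
R^4 = 9.17247e17 m^4
R_max = (9.17247e17)^(1/4) = 30947.2 m = 30.9 km

30.9 km
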